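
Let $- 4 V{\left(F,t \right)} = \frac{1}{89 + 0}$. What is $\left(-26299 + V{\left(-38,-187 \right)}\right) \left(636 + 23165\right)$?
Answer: $- \frac{222835553445}{356} \approx -6.2594 \cdot 10^{8}$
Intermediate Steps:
$V{\left(F,t \right)} = - \frac{1}{356}$ ($V{\left(F,t \right)} = - \frac{1}{4 \left(89 + 0\right)} = - \frac{1}{4 \cdot 89} = \left(- \frac{1}{4}\right) \frac{1}{89} = - \frac{1}{356}$)
$\left(-26299 + V{\left(-38,-187 \right)}\right) \left(636 + 23165\right) = \left(-26299 - \frac{1}{356}\right) \left(636 + 23165\right) = \left(- \frac{9362445}{356}\right) 23801 = - \frac{222835553445}{356}$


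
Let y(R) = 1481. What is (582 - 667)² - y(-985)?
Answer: 5744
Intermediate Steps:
(582 - 667)² - y(-985) = (582 - 667)² - 1*1481 = (-85)² - 1481 = 7225 - 1481 = 5744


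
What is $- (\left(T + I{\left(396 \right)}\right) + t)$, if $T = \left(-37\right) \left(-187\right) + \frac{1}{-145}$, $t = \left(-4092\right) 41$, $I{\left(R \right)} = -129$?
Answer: $\frac{23342391}{145} \approx 1.6098 \cdot 10^{5}$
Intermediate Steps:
$t = -167772$
$T = \frac{1003254}{145}$ ($T = 6919 - \frac{1}{145} = \frac{1003254}{145} \approx 6919.0$)
$- (\left(T + I{\left(396 \right)}\right) + t) = - (\left(\frac{1003254}{145} - 129\right) - 167772) = - (\frac{984549}{145} - 167772) = \left(-1\right) \left(- \frac{23342391}{145}\right) = \frac{23342391}{145}$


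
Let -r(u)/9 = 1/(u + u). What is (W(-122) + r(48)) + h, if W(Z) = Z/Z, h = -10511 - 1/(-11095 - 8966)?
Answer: -6746975671/641952 ≈ -10510.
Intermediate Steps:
h = -210861170/20061 (h = -10511 - 1/(-20061) = -10511 - 1*(-1/20061) = -10511 + 1/20061 = -210861170/20061 ≈ -10511.)
W(Z) = 1
r(u) = -9/(2*u) (r(u) = -9/(u + u) = -9*1/(2*u) = -9/(2*u))
(W(-122) + r(48)) + h = (1 - 9/2/48) - 210861170/20061 = (1 - 9/2*1/48) - 210861170/20061 = (1 - 3/32) - 210861170/20061 = 29/32 - 210861170/20061 = -6746975671/641952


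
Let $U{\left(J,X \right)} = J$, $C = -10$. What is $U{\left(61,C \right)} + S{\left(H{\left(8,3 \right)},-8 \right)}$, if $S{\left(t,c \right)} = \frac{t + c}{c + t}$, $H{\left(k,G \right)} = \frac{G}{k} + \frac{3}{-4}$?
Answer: $62$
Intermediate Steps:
$H{\left(k,G \right)} = - \frac{3}{4} + \frac{G}{k}$ ($H{\left(k,G \right)} = \frac{G}{k} + 3 \left(- \frac{1}{4}\right) = \frac{G}{k} - \frac{3}{4} = - \frac{3}{4} + \frac{G}{k}$)
$S{\left(t,c \right)} = 1$ ($S{\left(t,c \right)} = \frac{c + t}{c + t} = 1$)
$U{\left(61,C \right)} + S{\left(H{\left(8,3 \right)},-8 \right)} = 61 + 1 = 62$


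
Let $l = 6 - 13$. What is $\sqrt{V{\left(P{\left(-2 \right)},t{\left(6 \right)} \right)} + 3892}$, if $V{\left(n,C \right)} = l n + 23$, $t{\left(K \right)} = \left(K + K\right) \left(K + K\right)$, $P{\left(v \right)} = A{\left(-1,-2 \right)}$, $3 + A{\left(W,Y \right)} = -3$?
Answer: $\sqrt{3957} \approx 62.905$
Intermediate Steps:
$A{\left(W,Y \right)} = -6$ ($A{\left(W,Y \right)} = -3 - 3 = -6$)
$P{\left(v \right)} = -6$
$t{\left(K \right)} = 4 K^{2}$ ($t{\left(K \right)} = 2 K 2 K = 4 K^{2}$)
$l = -7$ ($l = 6 - 13 = -7$)
$V{\left(n,C \right)} = 23 - 7 n$ ($V{\left(n,C \right)} = - 7 n + 23 = 23 - 7 n$)
$\sqrt{V{\left(P{\left(-2 \right)},t{\left(6 \right)} \right)} + 3892} = \sqrt{\left(23 - -42\right) + 3892} = \sqrt{\left(23 + 42\right) + 3892} = \sqrt{65 + 3892} = \sqrt{3957}$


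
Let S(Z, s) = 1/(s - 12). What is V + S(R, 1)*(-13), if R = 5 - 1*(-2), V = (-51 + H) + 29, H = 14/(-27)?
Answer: -6337/297 ≈ -21.337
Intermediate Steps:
H = -14/27 (H = 14*(-1/27) = -14/27 ≈ -0.51852)
V = -608/27 (V = (-51 - 14/27) + 29 = -1391/27 + 29 = -608/27 ≈ -22.519)
R = 7 (R = 5 + 2 = 7)
S(Z, s) = 1/(-12 + s)
V + S(R, 1)*(-13) = -608/27 - 13/(-12 + 1) = -608/27 - 13/(-11) = -608/27 - 1/11*(-13) = -608/27 + 13/11 = -6337/297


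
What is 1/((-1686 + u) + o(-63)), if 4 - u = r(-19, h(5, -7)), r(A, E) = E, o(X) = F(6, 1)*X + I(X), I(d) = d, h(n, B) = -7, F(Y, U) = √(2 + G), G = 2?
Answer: -1/1864 ≈ -0.00053648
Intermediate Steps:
F(Y, U) = 2 (F(Y, U) = √(2 + 2) = √4 = 2)
o(X) = 3*X (o(X) = 2*X + X = 3*X)
u = 11 (u = 4 - 1*(-7) = 4 + 7 = 11)
1/((-1686 + u) + o(-63)) = 1/((-1686 + 11) + 3*(-63)) = 1/(-1675 - 189) = 1/(-1864) = -1/1864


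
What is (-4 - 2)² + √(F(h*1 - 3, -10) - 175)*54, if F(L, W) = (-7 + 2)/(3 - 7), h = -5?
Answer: 36 + 27*I*√695 ≈ 36.0 + 711.8*I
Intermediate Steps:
F(L, W) = 5/4 (F(L, W) = -5/(-4) = -5*(-¼) = 5/4)
(-4 - 2)² + √(F(h*1 - 3, -10) - 175)*54 = (-4 - 2)² + √(5/4 - 175)*54 = (-6)² + √(-695/4)*54 = 36 + (I*√695/2)*54 = 36 + 27*I*√695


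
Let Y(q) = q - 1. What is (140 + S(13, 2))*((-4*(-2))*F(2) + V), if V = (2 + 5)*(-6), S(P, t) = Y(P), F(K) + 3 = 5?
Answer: -3952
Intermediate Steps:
F(K) = 2 (F(K) = -3 + 5 = 2)
Y(q) = -1 + q
S(P, t) = -1 + P
V = -42 (V = 7*(-6) = -42)
(140 + S(13, 2))*((-4*(-2))*F(2) + V) = (140 + (-1 + 13))*(-4*(-2)*2 - 42) = (140 + 12)*(8*2 - 42) = 152*(16 - 42) = 152*(-26) = -3952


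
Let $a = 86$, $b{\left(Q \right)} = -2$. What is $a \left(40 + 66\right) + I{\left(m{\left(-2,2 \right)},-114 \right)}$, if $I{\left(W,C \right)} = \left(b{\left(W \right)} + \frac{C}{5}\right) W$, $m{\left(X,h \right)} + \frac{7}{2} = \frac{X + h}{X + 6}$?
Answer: $\frac{46014}{5} \approx 9202.8$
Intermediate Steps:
$m{\left(X,h \right)} = - \frac{7}{2} + \frac{X + h}{6 + X}$ ($m{\left(X,h \right)} = - \frac{7}{2} + \frac{X + h}{X + 6} = - \frac{7}{2} + \frac{X + h}{6 + X}$)
$I{\left(W,C \right)} = W \left(-2 + \frac{C}{5}\right)$ ($I{\left(W,C \right)} = \left(-2 + \frac{C}{5}\right) W = W \left(-2 + \frac{C}{5}\right)$)
$a \left(40 + 66\right) + I{\left(m{\left(-2,2 \right)},-114 \right)} = 86 \left(40 + 66\right) + \frac{\frac{-21 + 2 - -5}{6 - 2} \left(-10 - 114\right)}{5} = 86 \cdot 106 + \frac{1}{5} \frac{-21 + 2 + 5}{4} \left(-124\right) = 9116 + \frac{1}{5} \cdot \frac{1}{4} \left(-14\right) \left(-124\right) = 9116 + \frac{1}{5} \left(- \frac{7}{2}\right) \left(-124\right) = 9116 + \frac{434}{5} = \frac{46014}{5}$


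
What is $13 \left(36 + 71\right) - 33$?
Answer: $1358$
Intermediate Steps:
$13 \left(36 + 71\right) - 33 = 13 \cdot 107 - 33 = 1391 - 33 = 1358$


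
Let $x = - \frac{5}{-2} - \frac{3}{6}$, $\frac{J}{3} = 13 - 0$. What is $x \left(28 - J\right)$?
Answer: $-22$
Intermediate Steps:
$J = 39$ ($J = 3 \left(13 - 0\right) = 3 \left(13 + 0\right) = 3 \cdot 13 = 39$)
$x = 2$ ($x = \left(-5\right) \left(- \frac{1}{2}\right) - \frac{1}{2} = \frac{5}{2} - \frac{1}{2} = 2$)
$x \left(28 - J\right) = 2 \left(28 - 39\right) = 2 \left(-11\right) = -22$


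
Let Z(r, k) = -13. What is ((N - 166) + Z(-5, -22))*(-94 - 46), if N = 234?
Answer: -7700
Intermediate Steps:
((N - 166) + Z(-5, -22))*(-94 - 46) = ((234 - 166) - 13)*(-94 - 46) = (68 - 13)*(-140) = 55*(-140) = -7700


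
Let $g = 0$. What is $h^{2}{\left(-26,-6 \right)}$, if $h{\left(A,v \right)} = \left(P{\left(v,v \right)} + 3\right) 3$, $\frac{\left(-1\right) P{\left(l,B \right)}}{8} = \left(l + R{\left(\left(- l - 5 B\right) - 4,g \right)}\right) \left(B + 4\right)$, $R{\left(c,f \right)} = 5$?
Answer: $1521$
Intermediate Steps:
$P{\left(l,B \right)} = - 8 \left(4 + B\right) \left(5 + l\right)$ ($P{\left(l,B \right)} = - 8 \left(l + 5\right) \left(B + 4\right) = - 8 \left(5 + l\right) \left(4 + B\right) = - 8 \left(4 + B\right) \left(5 + l\right)$)
$h{\left(A,v \right)} = -471 - 216 v - 24 v^{2}$ ($h{\left(A,v \right)} = \left(\left(-160 - 40 v - 32 v - 8 v v\right) + 3\right) 3 = \left(\left(-160 - 40 v - 32 v - 8 v^{2}\right) + 3\right) 3 = \left(\left(-160 - 72 v - 8 v^{2}\right) + 3\right) 3 = \left(-157 - 72 v - 8 v^{2}\right) 3 = -471 - 216 v - 24 v^{2}$)
$h^{2}{\left(-26,-6 \right)} = \left(-471 - -1296 - 24 \left(-6\right)^{2}\right)^{2} = \left(-471 + 1296 - 864\right)^{2} = \left(-39\right)^{2} = 1521$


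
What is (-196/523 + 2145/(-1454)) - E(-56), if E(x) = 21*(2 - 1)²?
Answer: -17376101/760442 ≈ -22.850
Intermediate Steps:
E(x) = 21 (E(x) = 21*1² = 21*1 = 21)
(-196/523 + 2145/(-1454)) - E(-56) = (-196/523 + 2145/(-1454)) - 1*21 = (-196*1/523 + 2145*(-1/1454)) - 21 = (-196/523 - 2145/1454) - 21 = -1406819/760442 - 21 = -17376101/760442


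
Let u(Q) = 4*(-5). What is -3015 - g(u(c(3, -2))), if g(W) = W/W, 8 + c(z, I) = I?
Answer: -3016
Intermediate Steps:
c(z, I) = -8 + I
u(Q) = -20
g(W) = 1
-3015 - g(u(c(3, -2))) = -3015 - 1*1 = -3015 - 1 = -3016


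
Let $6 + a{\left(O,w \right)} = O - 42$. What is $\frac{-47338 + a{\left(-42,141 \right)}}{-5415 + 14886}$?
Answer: $- \frac{47428}{9471} \approx -5.0077$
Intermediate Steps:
$a{\left(O,w \right)} = -48 + O$ ($a{\left(O,w \right)} = -6 + \left(O - 42\right) = -6 + \left(-42 + O\right) = -48 + O$)
$\frac{-47338 + a{\left(-42,141 \right)}}{-5415 + 14886} = \frac{-47338 - 90}{-5415 + 14886} = \frac{-47338 - 90}{9471} = \left(-47428\right) \frac{1}{9471} = - \frac{47428}{9471}$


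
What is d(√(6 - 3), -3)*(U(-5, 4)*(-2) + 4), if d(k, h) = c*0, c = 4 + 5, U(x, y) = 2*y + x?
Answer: 0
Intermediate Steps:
U(x, y) = x + 2*y
c = 9
d(k, h) = 0 (d(k, h) = 9*0 = 0)
d(√(6 - 3), -3)*(U(-5, 4)*(-2) + 4) = 0*((-5 + 2*4)*(-2) + 4) = 0*((-5 + 8)*(-2) + 4) = 0*(3*(-2) + 4) = 0*(-6 + 4) = 0*(-2) = 0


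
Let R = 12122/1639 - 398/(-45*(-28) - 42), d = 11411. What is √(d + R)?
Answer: √94015572100338/90741 ≈ 106.86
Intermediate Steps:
R = 641467/90741 (R = 12122*(1/1639) - 398/(1260 - 42) = 1102/149 - 398/1218 = 1102/149 - 398*1/1218 = 1102/149 - 199/609 = 641467/90741 ≈ 7.0692)
√(d + R) = √(11411 + 641467/90741) = √(1036087018/90741) = √94015572100338/90741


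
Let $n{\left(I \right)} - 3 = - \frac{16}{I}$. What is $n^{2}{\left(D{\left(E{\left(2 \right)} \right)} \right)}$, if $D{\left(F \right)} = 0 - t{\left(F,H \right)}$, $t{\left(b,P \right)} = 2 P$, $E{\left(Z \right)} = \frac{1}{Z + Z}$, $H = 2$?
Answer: $49$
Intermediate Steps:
$E{\left(Z \right)} = \frac{1}{2 Z}$
$D{\left(F \right)} = -4$ ($D{\left(F \right)} = 0 - 2 \cdot 2 = 0 - 4 = -4$)
$n{\left(I \right)} = 3 - \frac{16}{I}$
$n^{2}{\left(D{\left(E{\left(2 \right)} \right)} \right)} = \left(3 - \frac{16}{-4}\right)^{2} = \left(3 - -4\right)^{2} = \left(3 + 4\right)^{2} = 7^{2} = 49$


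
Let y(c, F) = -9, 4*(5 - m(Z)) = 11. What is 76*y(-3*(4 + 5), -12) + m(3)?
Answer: -2727/4 ≈ -681.75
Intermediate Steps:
m(Z) = 9/4 (m(Z) = 5 - 1/4*11 = 5 - 11/4 = 9/4)
76*y(-3*(4 + 5), -12) + m(3) = 76*(-9) + 9/4 = -684 + 9/4 = -2727/4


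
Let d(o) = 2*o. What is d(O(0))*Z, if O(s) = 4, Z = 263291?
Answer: 2106328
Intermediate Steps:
d(O(0))*Z = (2*4)*263291 = 8*263291 = 2106328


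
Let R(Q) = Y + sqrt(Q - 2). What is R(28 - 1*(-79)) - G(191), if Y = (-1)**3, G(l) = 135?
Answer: -136 + sqrt(105) ≈ -125.75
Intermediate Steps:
Y = -1
R(Q) = -1 + sqrt(-2 + Q) (R(Q) = -1 + sqrt(Q - 2) = -1 + sqrt(-2 + Q))
R(28 - 1*(-79)) - G(191) = (-1 + sqrt(-2 + (28 - 1*(-79)))) - 1*135 = (-1 + sqrt(-2 + (28 + 79))) - 135 = (-1 + sqrt(-2 + 107)) - 135 = (-1 + sqrt(105)) - 135 = -136 + sqrt(105)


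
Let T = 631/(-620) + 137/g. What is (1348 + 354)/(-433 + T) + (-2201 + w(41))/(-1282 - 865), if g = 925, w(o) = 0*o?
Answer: -13461027111/4645440283 ≈ -2.8977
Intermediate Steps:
w(o) = 0
T = -99747/114700 (T = 631/(-620) + 137/925 = 631*(-1/620) + 137*(1/925) = -631/620 + 137/925 = -99747/114700 ≈ -0.86963)
(1348 + 354)/(-433 + T) + (-2201 + w(41))/(-1282 - 865) = (1348 + 354)/(-433 - 99747/114700) + (-2201 + 0)/(-1282 - 865) = 1702/(-49764847/114700) - 2201/(-2147) = 1702*(-114700/49764847) - 2201*(-1/2147) = -8487800/2163689 + 2201/2147 = -13461027111/4645440283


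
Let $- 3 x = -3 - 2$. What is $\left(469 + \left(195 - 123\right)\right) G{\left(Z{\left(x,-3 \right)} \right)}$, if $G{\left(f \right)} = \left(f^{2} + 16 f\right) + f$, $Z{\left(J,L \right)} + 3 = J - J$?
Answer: $-22722$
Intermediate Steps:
$x = \frac{5}{3}$ ($x = - \frac{-3 - 2}{3} = \left(- \frac{1}{3}\right) \left(-5\right) = \frac{5}{3} \approx 1.6667$)
$Z{\left(J,L \right)} = -3$ ($Z{\left(J,L \right)} = -3 + \left(J - J\right) = -3 + 0 = -3$)
$G{\left(f \right)} = f^{2} + 17 f$
$\left(469 + \left(195 - 123\right)\right) G{\left(Z{\left(x,-3 \right)} \right)} = \left(469 + \left(195 - 123\right)\right) \left(- 3 \left(17 - 3\right)\right) = \left(469 + 72\right) \left(\left(-3\right) 14\right) = 541 \left(-42\right) = -22722$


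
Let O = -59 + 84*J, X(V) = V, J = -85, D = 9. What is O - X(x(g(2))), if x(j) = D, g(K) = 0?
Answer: -7208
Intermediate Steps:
x(j) = 9
O = -7199 (O = -59 + 84*(-85) = -59 - 7140 = -7199)
O - X(x(g(2))) = -7199 - 1*9 = -7199 - 9 = -7208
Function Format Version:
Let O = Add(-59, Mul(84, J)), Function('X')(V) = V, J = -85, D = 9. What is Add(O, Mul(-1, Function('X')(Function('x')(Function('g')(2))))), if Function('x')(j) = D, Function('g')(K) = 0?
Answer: -7208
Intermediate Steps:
Function('x')(j) = 9
O = -7199 (O = Add(-59, Mul(84, -85)) = Add(-59, -7140) = -7199)
Add(O, Mul(-1, Function('X')(Function('x')(Function('g')(2))))) = Add(-7199, Mul(-1, 9)) = Add(-7199, -9) = -7208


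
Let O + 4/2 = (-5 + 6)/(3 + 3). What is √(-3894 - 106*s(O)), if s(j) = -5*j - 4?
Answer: 5*I*√1599/3 ≈ 66.646*I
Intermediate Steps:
O = -11/6 (O = -2 + (-5 + 6)/(3 + 3) = -2 + 1/6 = -2 + 1*(⅙) = -2 + ⅙ = -11/6 ≈ -1.8333)
s(j) = -4 - 5*j
√(-3894 - 106*s(O)) = √(-3894 - 106*(-4 - 5*(-11/6))) = √(-3894 - 106*(-4 + 55/6)) = √(-3894 - 106*31/6) = √(-3894 - 1643/3) = √(-13325/3) = 5*I*√1599/3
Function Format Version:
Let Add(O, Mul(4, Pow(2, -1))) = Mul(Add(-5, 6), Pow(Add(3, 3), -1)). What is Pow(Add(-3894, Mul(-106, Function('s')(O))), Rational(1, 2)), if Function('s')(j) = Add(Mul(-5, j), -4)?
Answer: Mul(Rational(5, 3), I, Pow(1599, Rational(1, 2))) ≈ Mul(66.646, I)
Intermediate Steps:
O = Rational(-11, 6) (O = Add(-2, Mul(Add(-5, 6), Pow(Add(3, 3), -1))) = Add(-2, Mul(1, Pow(6, -1))) = Add(-2, Mul(1, Rational(1, 6))) = Add(-2, Rational(1, 6)) = Rational(-11, 6) ≈ -1.8333)
Function('s')(j) = Add(-4, Mul(-5, j))
Pow(Add(-3894, Mul(-106, Function('s')(O))), Rational(1, 2)) = Pow(Add(-3894, Mul(-106, Add(-4, Mul(-5, Rational(-11, 6))))), Rational(1, 2)) = Pow(Add(-3894, Mul(-106, Add(-4, Rational(55, 6)))), Rational(1, 2)) = Pow(Add(-3894, Mul(-106, Rational(31, 6))), Rational(1, 2)) = Pow(Add(-3894, Rational(-1643, 3)), Rational(1, 2)) = Pow(Rational(-13325, 3), Rational(1, 2)) = Mul(Rational(5, 3), I, Pow(1599, Rational(1, 2)))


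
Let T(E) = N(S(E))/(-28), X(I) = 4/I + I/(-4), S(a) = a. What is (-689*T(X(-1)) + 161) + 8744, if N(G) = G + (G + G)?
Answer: 966355/112 ≈ 8628.2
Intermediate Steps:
N(G) = 3*G (N(G) = G + 2*G = 3*G)
X(I) = 4/I - I/4 (X(I) = 4/I + I*(-¼) = 4/I - I/4)
T(E) = -3*E/28 (T(E) = (3*E)/(-28) = (3*E)*(-1/28) = -3*E/28)
(-689*T(X(-1)) + 161) + 8744 = (-(-2067)*(4/(-1) - ¼*(-1))/28 + 161) + 8744 = (-(-2067)*(4*(-1) + ¼)/28 + 161) + 8744 = (-(-2067)*(-4 + ¼)/28 + 161) + 8744 = (-(-2067)*(-15)/(28*4) + 161) + 8744 = (-689*45/112 + 161) + 8744 = (-31005/112 + 161) + 8744 = -12973/112 + 8744 = 966355/112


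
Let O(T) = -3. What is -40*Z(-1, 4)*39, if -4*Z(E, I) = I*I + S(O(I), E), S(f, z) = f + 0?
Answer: 5070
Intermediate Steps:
S(f, z) = f
Z(E, I) = 3/4 - I**2/4 (Z(E, I) = -(I*I - 3)/4 = -(I**2 - 3)/4 = -(-3 + I**2)/4 = 3/4 - I**2/4)
-40*Z(-1, 4)*39 = -40*(3/4 - 1/4*4**2)*39 = -40*(3/4 - 1/4*16)*39 = -40*(3/4 - 4)*39 = -40*(-13/4)*39 = 130*39 = 5070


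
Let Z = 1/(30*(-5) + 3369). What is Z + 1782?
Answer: 5736259/3219 ≈ 1782.0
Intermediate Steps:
Z = 1/3219 (Z = 1/(-150 + 3369) = 1/3219 ≈ 0.00031066)
Z + 1782 = 1/3219 + 1782 = 5736259/3219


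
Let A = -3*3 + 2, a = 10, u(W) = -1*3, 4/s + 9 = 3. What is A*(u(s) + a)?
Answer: -49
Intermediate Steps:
s = -⅔ (s = 4/(-9 + 3) = 4/(-6) = 4*(-⅙) = -⅔ ≈ -0.66667)
u(W) = -3
A = -7 (A = -9 + 2 = -7)
A*(u(s) + a) = -7*(-3 + 10) = -7*7 = -49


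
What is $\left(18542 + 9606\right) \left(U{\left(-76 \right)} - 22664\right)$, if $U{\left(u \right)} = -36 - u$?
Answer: $-636820352$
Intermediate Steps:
$\left(18542 + 9606\right) \left(U{\left(-76 \right)} - 22664\right) = \left(18542 + 9606\right) \left(\left(-36 - -76\right) - 22664\right) = 28148 \left(\left(-36 + 76\right) - 22664\right) = 28148 \left(40 - 22664\right) = 28148 \left(-22624\right) = -636820352$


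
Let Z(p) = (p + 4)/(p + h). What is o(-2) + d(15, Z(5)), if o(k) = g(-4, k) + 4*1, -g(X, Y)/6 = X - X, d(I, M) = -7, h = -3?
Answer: -3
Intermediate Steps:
Z(p) = (4 + p)/(-3 + p) (Z(p) = (p + 4)/(p - 3) = (4 + p)/(-3 + p))
g(X, Y) = 0 (g(X, Y) = -6*(X - X) = -6*0 = 0)
o(k) = 4 (o(k) = 0 + 4*1 = 0 + 4 = 4)
o(-2) + d(15, Z(5)) = 4 - 7 = -3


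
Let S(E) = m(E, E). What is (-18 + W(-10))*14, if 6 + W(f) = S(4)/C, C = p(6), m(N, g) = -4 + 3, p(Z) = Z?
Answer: -1015/3 ≈ -338.33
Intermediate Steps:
m(N, g) = -1
S(E) = -1
C = 6
W(f) = -37/6 (W(f) = -6 - 1/6 = -6 - 1*⅙ = -6 - ⅙ = -37/6)
(-18 + W(-10))*14 = (-18 - 37/6)*14 = -145/6*14 = -1015/3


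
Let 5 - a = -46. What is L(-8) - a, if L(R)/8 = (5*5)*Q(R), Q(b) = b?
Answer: -1651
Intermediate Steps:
a = 51 (a = 5 - 1*(-46) = 5 + 46 = 51)
L(R) = 200*R (L(R) = 8*((5*5)*R) = 8*(25*R) = 200*R)
L(-8) - a = 200*(-8) - 1*51 = -1600 - 51 = -1651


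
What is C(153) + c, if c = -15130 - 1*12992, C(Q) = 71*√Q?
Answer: -28122 + 213*√17 ≈ -27244.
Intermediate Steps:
c = -28122 (c = -15130 - 12992 = -28122)
C(153) + c = 71*√153 - 28122 = 71*(3*√17) - 28122 = 213*√17 - 28122 = -28122 + 213*√17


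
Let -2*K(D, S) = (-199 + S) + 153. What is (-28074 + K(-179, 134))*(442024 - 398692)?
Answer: -1218409176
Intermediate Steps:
K(D, S) = 23 - S/2 (K(D, S) = -((-199 + S) + 153)/2 = -(-46 + S)/2 = 23 - S/2)
(-28074 + K(-179, 134))*(442024 - 398692) = (-28074 + (23 - ½*134))*(442024 - 398692) = (-28074 + (23 - 67))*43332 = (-28074 - 44)*43332 = -28118*43332 = -1218409176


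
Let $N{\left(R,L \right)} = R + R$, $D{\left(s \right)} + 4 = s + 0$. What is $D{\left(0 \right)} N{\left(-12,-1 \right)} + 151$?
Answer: $247$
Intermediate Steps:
$D{\left(s \right)} = -4 + s$ ($D{\left(s \right)} = -4 + \left(s + 0\right) = -4 + s$)
$N{\left(R,L \right)} = 2 R$
$D{\left(0 \right)} N{\left(-12,-1 \right)} + 151 = \left(-4 + 0\right) 2 \left(-12\right) + 151 = \left(-4\right) \left(-24\right) + 151 = 96 + 151 = 247$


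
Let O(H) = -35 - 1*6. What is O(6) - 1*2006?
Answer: -2047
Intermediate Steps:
O(H) = -41 (O(H) = -35 - 6 = -41)
O(6) - 1*2006 = -41 - 1*2006 = -41 - 2006 = -2047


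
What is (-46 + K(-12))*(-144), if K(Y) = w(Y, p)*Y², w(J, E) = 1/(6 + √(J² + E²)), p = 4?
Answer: 236448/31 - 20736*√10/31 ≈ 5512.1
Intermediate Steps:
w(J, E) = 1/(6 + √(E² + J²))
K(Y) = Y²/(6 + √(16 + Y²)) (K(Y) = Y²/(6 + √(4² + Y²)) = Y²/(6 + √(16 + Y²)))
(-46 + K(-12))*(-144) = (-46 + (-12)²/(6 + √(16 + (-12)²)))*(-144) = (-46 + 144/(6 + √(16 + 144)))*(-144) = (-46 + 144/(6 + √160))*(-144) = (-46 + 144/(6 + 4*√10))*(-144) = 6624 - 20736/(6 + 4*√10)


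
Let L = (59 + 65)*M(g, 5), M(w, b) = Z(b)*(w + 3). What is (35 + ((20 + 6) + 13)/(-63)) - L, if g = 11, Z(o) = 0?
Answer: 722/21 ≈ 34.381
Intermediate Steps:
M(w, b) = 0 (M(w, b) = 0*(w + 3) = 0*(3 + w) = 0)
L = 0 (L = (59 + 65)*0 = 124*0 = 0)
(35 + ((20 + 6) + 13)/(-63)) - L = (35 + ((20 + 6) + 13)/(-63)) - 1*0 = (35 - (26 + 13)/63) + 0 = (35 - 1/63*39) + 0 = (35 - 13/21) + 0 = 722/21 + 0 = 722/21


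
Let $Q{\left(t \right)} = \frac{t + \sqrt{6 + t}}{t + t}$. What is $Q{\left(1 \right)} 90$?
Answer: $45 + 45 \sqrt{7} \approx 164.06$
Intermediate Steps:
$Q{\left(t \right)} = \frac{t + \sqrt{6 + t}}{2 t}$
$Q{\left(1 \right)} 90 = \frac{1 + \sqrt{6 + 1}}{2 \cdot 1} \cdot 90 = \frac{1}{2} \cdot 1 \left(1 + \sqrt{7}\right) 90 = \left(\frac{1}{2} + \frac{\sqrt{7}}{2}\right) 90 = 45 + 45 \sqrt{7}$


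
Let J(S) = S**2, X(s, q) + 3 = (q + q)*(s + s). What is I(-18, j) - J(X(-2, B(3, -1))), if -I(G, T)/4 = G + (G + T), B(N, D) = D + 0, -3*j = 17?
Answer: 425/3 ≈ 141.67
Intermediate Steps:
j = -17/3 (j = -1/3*17 = -17/3 ≈ -5.6667)
B(N, D) = D
I(G, T) = -8*G - 4*T (I(G, T) = -4*(G + (G + T)) = -4*(T + 2*G) = -8*G - 4*T)
X(s, q) = -3 + 4*q*s (X(s, q) = -3 + (q + q)*(s + s) = -3 + (2*q)*(2*s) = -3 + 4*q*s)
I(-18, j) - J(X(-2, B(3, -1))) = (-8*(-18) - 4*(-17/3)) - (-3 + 4*(-1)*(-2))**2 = (144 + 68/3) - (-3 + 8)**2 = 500/3 - 1*5**2 = 500/3 - 1*25 = 500/3 - 25 = 425/3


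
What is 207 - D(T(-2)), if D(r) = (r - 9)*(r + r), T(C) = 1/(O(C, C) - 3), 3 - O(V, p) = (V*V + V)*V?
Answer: 1691/8 ≈ 211.38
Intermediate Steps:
O(V, p) = 3 - V*(V + V²) (O(V, p) = 3 - (V*V + V)*V = 3 - (V² + V)*V = 3 - (V + V²)*V = 3 - V*(V + V²))
T(C) = 1/(-C² - C³) (T(C) = 1/((3 - C² - C³) - 3) = 1/(-C² - C³))
D(r) = 2*r*(-9 + r) (D(r) = (-9 + r)*(2*r) = 2*r*(-9 + r))
207 - D(T(-2)) = 207 - 2*(-1/((-2)²*(1 - 2)))*(-9 - 1/((-2)²*(1 - 2))) = 207 - 2*(-1*¼/(-1))*(-9 - 1*¼/(-1)) = 207 - 2*(-1*¼*(-1))*(-9 - 1*¼*(-1)) = 207 - 2*(-9 + ¼)/4 = 207 - 2*(-35)/(4*4) = 207 - 1*(-35/8) = 207 + 35/8 = 1691/8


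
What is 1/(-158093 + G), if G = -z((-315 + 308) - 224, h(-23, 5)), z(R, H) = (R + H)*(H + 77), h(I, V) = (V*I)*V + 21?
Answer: -1/532538 ≈ -1.8778e-6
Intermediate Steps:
h(I, V) = 21 + I*V**2 (h(I, V) = (I*V)*V + 21 = I*V**2 + 21 = 21 + I*V**2)
z(R, H) = (77 + H)*(H + R) (z(R, H) = (H + R)*(77 + H) = (77 + H)*(H + R))
G = -374445 (G = -((21 - 23*5**2)**2 + 77*(21 - 23*5**2) + 77*((-315 + 308) - 224) + (21 - 23*5**2)*((-315 + 308) - 224)) = -((21 - 23*25)**2 + 77*(21 - 23*25) + 77*(-7 - 224) + (21 - 23*25)*(-7 - 224)) = -((21 - 575)**2 + 77*(21 - 575) + 77*(-231) + (21 - 575)*(-231)) = -((-554)**2 + 77*(-554) - 17787 - 554*(-231)) = -(306916 - 42658 - 17787 + 127974) = -1*374445 = -374445)
1/(-158093 + G) = 1/(-158093 - 374445) = 1/(-532538) = -1/532538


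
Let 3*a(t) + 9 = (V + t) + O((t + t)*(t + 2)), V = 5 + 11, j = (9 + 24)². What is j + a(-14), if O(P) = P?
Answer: 3596/3 ≈ 1198.7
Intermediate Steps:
j = 1089 (j = 33² = 1089)
V = 16
a(t) = 7/3 + t/3 + 2*t*(2 + t)/3 (a(t) = -3 + ((16 + t) + (t + t)*(t + 2))/3 = -3 + ((16 + t) + (2*t)*(2 + t))/3 = -3 + ((16 + t) + 2*t*(2 + t))/3 = -3 + (16 + t + 2*t*(2 + t))/3 = -3 + (16/3 + t/3 + 2*t*(2 + t)/3) = 7/3 + t/3 + 2*t*(2 + t)/3)
j + a(-14) = 1089 + (7/3 + (⅓)*(-14) + (⅔)*(-14)*(2 - 14)) = 1089 + (7/3 - 14/3 + (⅔)*(-14)*(-12)) = 1089 + (7/3 - 14/3 + 112) = 1089 + 329/3 = 3596/3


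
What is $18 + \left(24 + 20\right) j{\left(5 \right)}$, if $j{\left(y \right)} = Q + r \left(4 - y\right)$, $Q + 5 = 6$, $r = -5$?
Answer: $282$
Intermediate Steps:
$Q = 1$ ($Q = -5 + 6 = 1$)
$j{\left(y \right)} = -19 + 5 y$ ($j{\left(y \right)} = 1 - 5 \left(4 - y\right) = 1 + \left(-20 + 5 y\right) = -19 + 5 y$)
$18 + \left(24 + 20\right) j{\left(5 \right)} = 18 + \left(24 + 20\right) \left(-19 + 5 \cdot 5\right) = 18 + 44 \left(-19 + 25\right) = 18 + 44 \cdot 6 = 18 + 264 = 282$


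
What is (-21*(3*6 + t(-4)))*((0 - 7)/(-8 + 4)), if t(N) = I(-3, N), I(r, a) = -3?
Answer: -2205/4 ≈ -551.25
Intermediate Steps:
t(N) = -3
(-21*(3*6 + t(-4)))*((0 - 7)/(-8 + 4)) = (-21*(3*6 - 3))*((0 - 7)/(-8 + 4)) = (-21*(18 - 3))*(-7/(-4)) = (-21*15)*(-7*(-1/4)) = -315*7/4 = -2205/4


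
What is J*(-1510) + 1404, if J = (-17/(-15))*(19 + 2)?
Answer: -34534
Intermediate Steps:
J = 119/5 (J = -17*(-1/15)*21 = (17/15)*21 = 119/5 ≈ 23.800)
J*(-1510) + 1404 = (119/5)*(-1510) + 1404 = -35938 + 1404 = -34534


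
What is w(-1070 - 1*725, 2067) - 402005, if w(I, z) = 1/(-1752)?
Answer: -704312761/1752 ≈ -4.0201e+5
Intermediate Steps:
w(I, z) = -1/1752
w(-1070 - 1*725, 2067) - 402005 = -1/1752 - 402005 = -704312761/1752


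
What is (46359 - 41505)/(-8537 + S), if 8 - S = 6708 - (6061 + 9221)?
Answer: 1618/15 ≈ 107.87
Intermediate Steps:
S = 8582 (S = 8 - (6708 - (6061 + 9221)) = 8 - (6708 - 1*15282) = 8 - (6708 - 15282) = 8 - 1*(-8574) = 8 + 8574 = 8582)
(46359 - 41505)/(-8537 + S) = (46359 - 41505)/(-8537 + 8582) = 4854/45 = 4854*(1/45) = 1618/15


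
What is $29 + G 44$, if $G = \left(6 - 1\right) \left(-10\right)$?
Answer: $-2171$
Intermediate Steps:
$G = -50$ ($G = \left(6 - 1\right) \left(-10\right) = 5 \left(-10\right) = -50$)
$29 + G 44 = 29 - 2200 = -2171$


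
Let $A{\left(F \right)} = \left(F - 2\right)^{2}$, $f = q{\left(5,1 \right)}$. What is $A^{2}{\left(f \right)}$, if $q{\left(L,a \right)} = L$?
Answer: $81$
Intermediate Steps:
$f = 5$
$A{\left(F \right)} = \left(-2 + F\right)^{2}$
$A^{2}{\left(f \right)} = \left(\left(-2 + 5\right)^{2}\right)^{2} = \left(3^{2}\right)^{2} = 9^{2} = 81$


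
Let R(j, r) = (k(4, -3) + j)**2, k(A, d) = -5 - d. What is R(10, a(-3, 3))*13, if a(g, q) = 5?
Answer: 832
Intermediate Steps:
R(j, r) = (-2 + j)**2 (R(j, r) = ((-5 - 1*(-3)) + j)**2 = ((-5 + 3) + j)**2 = (-2 + j)**2)
R(10, a(-3, 3))*13 = (-2 + 10)**2*13 = 8**2*13 = 64*13 = 832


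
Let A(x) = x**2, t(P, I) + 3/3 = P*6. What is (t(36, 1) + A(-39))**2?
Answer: 3013696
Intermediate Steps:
t(P, I) = -1 + 6*P (t(P, I) = -1 + P*6 = -1 + 6*P)
(t(36, 1) + A(-39))**2 = ((-1 + 6*36) + (-39)**2)**2 = ((-1 + 216) + 1521)**2 = (215 + 1521)**2 = 1736**2 = 3013696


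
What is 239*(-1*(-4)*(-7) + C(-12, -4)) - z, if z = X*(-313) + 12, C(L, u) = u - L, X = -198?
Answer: -66766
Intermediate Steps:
z = 61986 (z = -198*(-313) + 12 = 61974 + 12 = 61986)
239*(-1*(-4)*(-7) + C(-12, -4)) - z = 239*(-1*(-4)*(-7) + (-4 - 1*(-12))) - 1*61986 = 239*(4*(-7) + (-4 + 12)) - 61986 = 239*(-28 + 8) - 61986 = 239*(-20) - 61986 = -4780 - 61986 = -66766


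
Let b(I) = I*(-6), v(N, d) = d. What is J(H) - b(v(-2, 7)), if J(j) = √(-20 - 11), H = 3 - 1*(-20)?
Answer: 42 + I*√31 ≈ 42.0 + 5.5678*I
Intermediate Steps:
b(I) = -6*I
H = 23 (H = 3 + 20 = 23)
J(j) = I*√31 (J(j) = √(-31) = I*√31)
J(H) - b(v(-2, 7)) = I*√31 - (-6)*7 = I*√31 - 1*(-42) = I*√31 + 42 = 42 + I*√31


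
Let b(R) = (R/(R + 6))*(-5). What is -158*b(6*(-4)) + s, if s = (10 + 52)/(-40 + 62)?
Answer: 34853/33 ≈ 1056.2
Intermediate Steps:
s = 31/11 (s = 62/22 = 62*(1/22) = 31/11 ≈ 2.8182)
b(R) = -5*R/(6 + R) (b(R) = (R/(6 + R))*(-5) = -5*R/(6 + R))
-158*b(6*(-4)) + s = -(-790)*6*(-4)/(6 + 6*(-4)) + 31/11 = -(-790)*(-24)/(6 - 24) + 31/11 = -(-790)*(-24)/(-18) + 31/11 = -(-790)*(-24)*(-1)/18 + 31/11 = -158*(-20/3) + 31/11 = 3160/3 + 31/11 = 34853/33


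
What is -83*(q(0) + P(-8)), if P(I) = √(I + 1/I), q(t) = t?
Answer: -83*I*√130/4 ≈ -236.59*I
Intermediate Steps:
-83*(q(0) + P(-8)) = -83*(0 + √(-8 + 1/(-8))) = -83*(0 + √(-8 - ⅛)) = -83*(0 + √(-65/8)) = -83*(0 + I*√130/4) = -83*I*√130/4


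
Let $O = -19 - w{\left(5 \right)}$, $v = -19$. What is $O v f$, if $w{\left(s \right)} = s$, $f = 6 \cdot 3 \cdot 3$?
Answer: $24624$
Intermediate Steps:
$f = 54$ ($f = 6 \cdot 9 = 54$)
$O = -24$ ($O = -19 - 5 = -24$)
$O v f = \left(-24\right) \left(-19\right) 54 = 456 \cdot 54 = 24624$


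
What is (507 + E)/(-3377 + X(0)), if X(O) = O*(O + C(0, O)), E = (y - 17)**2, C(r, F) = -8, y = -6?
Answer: -1036/3377 ≈ -0.30678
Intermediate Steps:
E = 529 (E = (-6 - 17)**2 = (-23)**2 = 529)
X(O) = O*(-8 + O) (X(O) = O*(O - 8) = O*(-8 + O))
(507 + E)/(-3377 + X(0)) = (507 + 529)/(-3377 + 0*(-8 + 0)) = 1036/(-3377 + 0*(-8)) = 1036/(-3377 + 0) = 1036/(-3377) = 1036*(-1/3377) = -1036/3377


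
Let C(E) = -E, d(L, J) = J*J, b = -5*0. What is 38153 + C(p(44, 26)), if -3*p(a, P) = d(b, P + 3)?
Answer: 115300/3 ≈ 38433.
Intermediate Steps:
b = 0
d(L, J) = J²
p(a, P) = -(3 + P)²/3 (p(a, P) = -(P + 3)²/3 = -(3 + P)²/3)
38153 + C(p(44, 26)) = 38153 - (-1)*(3 + 26)²/3 = 38153 - (-1)*29²/3 = 38153 - (-1)*841/3 = 38153 - 1*(-841/3) = 38153 + 841/3 = 115300/3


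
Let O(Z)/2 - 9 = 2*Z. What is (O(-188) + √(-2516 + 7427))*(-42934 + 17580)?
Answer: 18609836 - 25354*√4911 ≈ 1.6833e+7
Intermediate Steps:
O(Z) = 18 + 4*Z (O(Z) = 18 + 2*(2*Z) = 18 + 4*Z)
(O(-188) + √(-2516 + 7427))*(-42934 + 17580) = ((18 + 4*(-188)) + √(-2516 + 7427))*(-42934 + 17580) = ((18 - 752) + √4911)*(-25354) = (-734 + √4911)*(-25354) = 18609836 - 25354*√4911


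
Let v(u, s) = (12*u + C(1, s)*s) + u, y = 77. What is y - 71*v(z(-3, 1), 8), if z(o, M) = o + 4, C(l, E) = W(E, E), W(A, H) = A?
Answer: -5390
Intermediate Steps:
C(l, E) = E
z(o, M) = 4 + o
v(u, s) = s² + 13*u (v(u, s) = (12*u + s*s) + u = (12*u + s²) + u = (s² + 12*u) + u = s² + 13*u)
y - 71*v(z(-3, 1), 8) = 77 - 71*(8² + 13*(4 - 3)) = 77 - 71*(64 + 13*1) = 77 - 71*(64 + 13) = 77 - 71*77 = 77 - 5467 = -5390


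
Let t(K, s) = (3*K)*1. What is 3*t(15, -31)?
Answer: 135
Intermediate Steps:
t(K, s) = 3*K
3*t(15, -31) = 3*(3*15) = 3*45 = 135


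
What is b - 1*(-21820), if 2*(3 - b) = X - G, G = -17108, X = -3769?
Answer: 30307/2 ≈ 15154.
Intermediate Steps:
b = -13333/2 (b = 3 - (-3769 - 1*(-17108))/2 = 3 - (-3769 + 17108)/2 = 3 - ½*13339 = 3 - 13339/2 = -13333/2 ≈ -6666.5)
b - 1*(-21820) = -13333/2 - 1*(-21820) = -13333/2 + 21820 = 30307/2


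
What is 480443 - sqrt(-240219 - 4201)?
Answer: 480443 - 22*I*sqrt(505) ≈ 4.8044e+5 - 494.39*I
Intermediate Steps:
480443 - sqrt(-240219 - 4201) = 480443 - sqrt(-244420) = 480443 - 22*I*sqrt(505)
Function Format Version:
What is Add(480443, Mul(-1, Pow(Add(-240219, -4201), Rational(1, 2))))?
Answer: Add(480443, Mul(-22, I, Pow(505, Rational(1, 2)))) ≈ Add(4.8044e+5, Mul(-494.39, I))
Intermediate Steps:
Add(480443, Mul(-1, Pow(Add(-240219, -4201), Rational(1, 2)))) = Add(480443, Mul(-1, Pow(-244420, Rational(1, 2)))) = Add(480443, Mul(-1, Mul(22, I, Pow(505, Rational(1, 2))))) = Add(480443, Mul(-22, I, Pow(505, Rational(1, 2))))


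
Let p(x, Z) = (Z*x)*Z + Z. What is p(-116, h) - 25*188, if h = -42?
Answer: -209366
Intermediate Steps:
p(x, Z) = Z + x*Z² (p(x, Z) = x*Z² + Z = Z + x*Z²)
p(-116, h) - 25*188 = -42*(1 - 42*(-116)) - 25*188 = -42*(1 + 4872) - 4700 = -42*4873 - 4700 = -204666 - 4700 = -209366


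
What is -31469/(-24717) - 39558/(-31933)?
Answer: 180241333/71753451 ≈ 2.5120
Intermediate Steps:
-31469/(-24717) - 39558/(-31933) = -31469*(-1/24717) - 39558*(-1/31933) = 31469/24717 + 39558/31933 = 180241333/71753451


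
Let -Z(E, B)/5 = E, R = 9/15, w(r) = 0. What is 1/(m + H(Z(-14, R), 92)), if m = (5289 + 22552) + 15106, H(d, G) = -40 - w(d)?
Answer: 1/42907 ≈ 2.3306e-5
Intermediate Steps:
R = 3/5 (R = 9*(1/15) = 3/5 ≈ 0.60000)
Z(E, B) = -5*E
H(d, G) = -40 (H(d, G) = -40 - 1*0 = -40 + 0 = -40)
m = 42947 (m = 27841 + 15106 = 42947)
1/(m + H(Z(-14, R), 92)) = 1/(42947 - 40) = 1/42907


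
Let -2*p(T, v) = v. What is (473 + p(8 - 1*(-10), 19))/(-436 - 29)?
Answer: -309/310 ≈ -0.99677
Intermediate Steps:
p(T, v) = -v/2
(473 + p(8 - 1*(-10), 19))/(-436 - 29) = (473 - ½*19)/(-436 - 29) = (473 - 19/2)/(-465) = (927/2)*(-1/465) = -309/310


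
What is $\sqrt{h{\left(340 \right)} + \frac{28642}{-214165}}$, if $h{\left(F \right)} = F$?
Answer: $\frac{\sqrt{15588525942570}}{214165} \approx 18.435$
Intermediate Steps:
$\sqrt{h{\left(340 \right)} + \frac{28642}{-214165}} = \sqrt{340 + \frac{28642}{-214165}} = \sqrt{340 + 28642 \left(- \frac{1}{214165}\right)} = \sqrt{340 - \frac{28642}{214165}} = \sqrt{\frac{72787458}{214165}} = \frac{\sqrt{15588525942570}}{214165}$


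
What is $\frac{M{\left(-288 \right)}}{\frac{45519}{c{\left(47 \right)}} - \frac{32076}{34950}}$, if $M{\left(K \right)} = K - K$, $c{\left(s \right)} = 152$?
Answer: $0$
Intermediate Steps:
$M{\left(K \right)} = 0$
$\frac{M{\left(-288 \right)}}{\frac{45519}{c{\left(47 \right)}} - \frac{32076}{34950}} = \frac{0}{\frac{45519}{152} - \frac{32076}{34950}} = \frac{0}{45519 \cdot \frac{1}{152} - \frac{5346}{5825}} = \frac{0}{\frac{45519}{152} - \frac{5346}{5825}} = \frac{0}{\frac{264335583}{885400}} = 0 \cdot \frac{885400}{264335583} = 0$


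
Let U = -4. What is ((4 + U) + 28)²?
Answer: 784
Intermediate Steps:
((4 + U) + 28)² = ((4 - 4) + 28)² = (0 + 28)² = 28² = 784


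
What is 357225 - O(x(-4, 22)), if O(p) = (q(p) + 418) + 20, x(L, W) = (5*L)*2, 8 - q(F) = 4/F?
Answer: 3567789/10 ≈ 3.5678e+5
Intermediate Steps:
q(F) = 8 - 4/F
x(L, W) = 10*L
O(p) = 446 - 4/p (O(p) = ((8 - 4/p) + 418) + 20 = (426 - 4/p) + 20 = 446 - 4/p)
357225 - O(x(-4, 22)) = 357225 - (446 - 4/(10*(-4))) = 357225 - (446 - 4/(-40)) = 357225 - (446 - 4*(-1/40)) = 357225 - (446 + 1/10) = 357225 - 1*4461/10 = 357225 - 4461/10 = 3567789/10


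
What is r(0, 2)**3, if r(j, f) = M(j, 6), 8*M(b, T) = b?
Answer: 0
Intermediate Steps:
M(b, T) = b/8
r(j, f) = j/8
r(0, 2)**3 = ((1/8)*0)**3 = 0**3 = 0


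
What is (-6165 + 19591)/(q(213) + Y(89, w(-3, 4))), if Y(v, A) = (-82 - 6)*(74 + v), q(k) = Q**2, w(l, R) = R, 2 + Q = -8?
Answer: -6713/7122 ≈ -0.94257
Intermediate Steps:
Q = -10 (Q = -2 - 8 = -10)
q(k) = 100 (q(k) = (-10)**2 = 100)
Y(v, A) = -6512 - 88*v (Y(v, A) = -88*(74 + v) = -6512 - 88*v)
(-6165 + 19591)/(q(213) + Y(89, w(-3, 4))) = (-6165 + 19591)/(100 + (-6512 - 88*89)) = 13426/(100 + (-6512 - 7832)) = 13426/(100 - 14344) = 13426/(-14244) = 13426*(-1/14244) = -6713/7122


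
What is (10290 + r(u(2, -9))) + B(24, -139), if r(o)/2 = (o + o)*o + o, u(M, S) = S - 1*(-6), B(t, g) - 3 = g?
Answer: 10184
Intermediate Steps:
B(t, g) = 3 + g
u(M, S) = 6 + S (u(M, S) = S + 6 = 6 + S)
r(o) = 2*o + 4*o**2 (r(o) = 2*((o + o)*o + o) = 2*((2*o)*o + o) = 2*(2*o**2 + o) = 2*(o + 2*o**2) = 2*o + 4*o**2)
(10290 + r(u(2, -9))) + B(24, -139) = (10290 + 2*(6 - 9)*(1 + 2*(6 - 9))) + (3 - 139) = (10290 + 2*(-3)*(1 + 2*(-3))) - 136 = (10290 + 2*(-3)*(1 - 6)) - 136 = (10290 + 2*(-3)*(-5)) - 136 = (10290 + 30) - 136 = 10320 - 136 = 10184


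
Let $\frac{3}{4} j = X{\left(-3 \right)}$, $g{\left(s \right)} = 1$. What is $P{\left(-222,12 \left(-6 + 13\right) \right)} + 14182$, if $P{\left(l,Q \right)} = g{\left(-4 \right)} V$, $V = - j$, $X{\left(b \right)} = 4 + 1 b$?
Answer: $\frac{42542}{3} \approx 14181.0$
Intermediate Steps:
$X{\left(b \right)} = 4 + b$
$j = \frac{4}{3}$ ($j = \frac{4 \left(4 - 3\right)}{3} = \frac{4}{3} \cdot 1 = \frac{4}{3} \approx 1.3333$)
$V = - \frac{4}{3}$ ($V = \left(-1\right) \frac{4}{3} = - \frac{4}{3} \approx -1.3333$)
$P{\left(l,Q \right)} = - \frac{4}{3}$ ($P{\left(l,Q \right)} = 1 \left(- \frac{4}{3}\right) = - \frac{4}{3}$)
$P{\left(-222,12 \left(-6 + 13\right) \right)} + 14182 = - \frac{4}{3} + 14182 = \frac{42542}{3}$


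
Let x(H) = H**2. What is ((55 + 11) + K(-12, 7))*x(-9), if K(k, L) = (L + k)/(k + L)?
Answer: 5427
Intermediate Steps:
K(k, L) = 1 (K(k, L) = (L + k)/(L + k) = 1)
((55 + 11) + K(-12, 7))*x(-9) = ((55 + 11) + 1)*(-9)**2 = (66 + 1)*81 = 67*81 = 5427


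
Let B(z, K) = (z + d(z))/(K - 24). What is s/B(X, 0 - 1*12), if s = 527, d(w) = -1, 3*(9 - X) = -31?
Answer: -56916/55 ≈ -1034.8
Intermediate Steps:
X = 58/3 (X = 9 - 1/3*(-31) = 9 + 31/3 = 58/3 ≈ 19.333)
B(z, K) = (-1 + z)/(-24 + K) (B(z, K) = (z - 1)/(K - 24) = (-1 + z)/(-24 + K))
s/B(X, 0 - 1*12) = 527/(((-1 + 58/3)/(-24 + (0 - 1*12)))) = 527/(((55/3)/(-24 + (0 - 12)))) = 527/(((55/3)/(-24 - 12))) = 527/(((55/3)/(-36))) = 527/((-1/36*55/3)) = 527/(-55/108) = 527*(-108/55) = -56916/55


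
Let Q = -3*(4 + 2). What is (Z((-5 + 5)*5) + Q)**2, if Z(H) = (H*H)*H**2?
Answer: 324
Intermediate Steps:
Z(H) = H**4 (Z(H) = H**2*H**2 = H**4)
Q = -18 (Q = -3*6 = -18)
(Z((-5 + 5)*5) + Q)**2 = (((-5 + 5)*5)**4 - 18)**2 = ((0*5)**4 - 18)**2 = (0**4 - 18)**2 = (0 - 18)**2 = (-18)**2 = 324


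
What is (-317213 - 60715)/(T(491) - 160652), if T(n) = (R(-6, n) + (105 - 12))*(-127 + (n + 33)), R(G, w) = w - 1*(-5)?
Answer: -377928/73181 ≈ -5.1643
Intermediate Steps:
R(G, w) = 5 + w (R(G, w) = w + 5 = 5 + w)
T(n) = (-94 + n)*(98 + n) (T(n) = ((5 + n) + (105 - 12))*(-127 + (n + 33)) = ((5 + n) + 93)*(-127 + (33 + n)) = (98 + n)*(-94 + n) = (-94 + n)*(98 + n))
(-317213 - 60715)/(T(491) - 160652) = (-317213 - 60715)/((-9212 - 1*491 + 491*(5 + 491)) - 160652) = -377928/((-9212 - 491 + 491*496) - 160652) = -377928/((-9212 - 491 + 243536) - 160652) = -377928/(233833 - 160652) = -377928/73181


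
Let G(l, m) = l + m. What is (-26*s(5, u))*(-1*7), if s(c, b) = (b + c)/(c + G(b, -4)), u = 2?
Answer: 1274/3 ≈ 424.67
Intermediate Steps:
s(c, b) = (b + c)/(-4 + b + c) (s(c, b) = (b + c)/(c + (b - 4)) = (b + c)/(c + (-4 + b)) = (b + c)/(-4 + b + c))
(-26*s(5, u))*(-1*7) = (-26*(2 + 5)/(-4 + 2 + 5))*(-1*7) = -26*7/3*(-7) = -182/3*(-7) = 1274/3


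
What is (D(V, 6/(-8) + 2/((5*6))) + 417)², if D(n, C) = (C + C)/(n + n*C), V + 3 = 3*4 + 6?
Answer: 14104650169/81225 ≈ 1.7365e+5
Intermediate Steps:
V = 15 (V = -3 + (3*4 + 6) = -3 + (12 + 6) = -3 + 18 = 15)
D(n, C) = 2*C/(n + C*n) (D(n, C) = (2*C)/(n + C*n) = 2*C/(n + C*n))
(D(V, 6/(-8) + 2/((5*6))) + 417)² = (2*(6/(-8) + 2/((5*6)))/(15*(1 + (6/(-8) + 2/((5*6))))) + 417)² = (2*(6*(-⅛) + 2/30)*(1/15)/(1 + (6*(-⅛) + 2/30)) + 417)² = (2*(-¾ + 2*(1/30))*(1/15)/(1 + (-¾ + 2*(1/30))) + 417)² = (2*(-¾ + 1/15)*(1/15)/(1 + (-¾ + 1/15)) + 417)² = (2*(-41/60)*(1/15)/(1 - 41/60) + 417)² = (2*(-41/60)*(1/15)/(19/60) + 417)² = (2*(-41/60)*(1/15)*(60/19) + 417)² = (-82/285 + 417)² = (118763/285)² = 14104650169/81225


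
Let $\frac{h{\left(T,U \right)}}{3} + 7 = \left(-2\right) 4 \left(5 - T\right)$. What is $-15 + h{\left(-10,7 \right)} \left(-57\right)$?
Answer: $21702$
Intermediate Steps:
$h{\left(T,U \right)} = -141 + 24 T$ ($h{\left(T,U \right)} = -21 + 3 \left(-2\right) 4 \left(5 - T\right) = -21 + 3 \left(- 8 \left(5 - T\right)\right) = -21 + 3 \left(-40 + 8 T\right) = -21 + \left(-120 + 24 T\right) = -141 + 24 T$)
$-15 + h{\left(-10,7 \right)} \left(-57\right) = -15 + \left(-141 + 24 \left(-10\right)\right) \left(-57\right) = -15 + \left(-141 - 240\right) \left(-57\right) = -15 - -21717 = -15 + 21717 = 21702$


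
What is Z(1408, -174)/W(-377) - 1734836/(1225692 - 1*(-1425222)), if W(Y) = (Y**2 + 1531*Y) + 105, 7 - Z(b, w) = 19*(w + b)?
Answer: -346218674731/576511498521 ≈ -0.60054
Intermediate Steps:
Z(b, w) = 7 - 19*b - 19*w (Z(b, w) = 7 - 19*(w + b) = 7 - 19*(b + w) = 7 - (19*b + 19*w) = 7 + (-19*b - 19*w) = 7 - 19*b - 19*w)
W(Y) = 105 + Y**2 + 1531*Y
Z(1408, -174)/W(-377) - 1734836/(1225692 - 1*(-1425222)) = (7 - 19*1408 - 19*(-174))/(105 + (-377)**2 + 1531*(-377)) - 1734836/(1225692 - 1*(-1425222)) = (7 - 26752 + 3306)/(105 + 142129 - 577187) - 1734836/(1225692 + 1425222) = -23439/(-434953) - 1734836/2650914 = -23439*(-1/434953) - 1734836*1/2650914 = 23439/434953 - 867418/1325457 = -346218674731/576511498521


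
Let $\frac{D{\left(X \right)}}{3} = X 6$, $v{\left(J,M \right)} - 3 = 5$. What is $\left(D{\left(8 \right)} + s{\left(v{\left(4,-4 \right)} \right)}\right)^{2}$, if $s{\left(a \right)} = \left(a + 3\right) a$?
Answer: $53824$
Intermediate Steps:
$v{\left(J,M \right)} = 8$ ($v{\left(J,M \right)} = 3 + 5 = 8$)
$s{\left(a \right)} = a \left(3 + a\right)$ ($s{\left(a \right)} = \left(3 + a\right) a = a \left(3 + a\right)$)
$D{\left(X \right)} = 18 X$ ($D{\left(X \right)} = 3 X 6 = 3 \cdot 6 X = 18 X$)
$\left(D{\left(8 \right)} + s{\left(v{\left(4,-4 \right)} \right)}\right)^{2} = \left(18 \cdot 8 + 8 \left(3 + 8\right)\right)^{2} = \left(144 + 8 \cdot 11\right)^{2} = \left(144 + 88\right)^{2} = 232^{2} = 53824$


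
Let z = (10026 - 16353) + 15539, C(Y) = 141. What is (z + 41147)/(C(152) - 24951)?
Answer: -50359/24810 ≈ -2.0298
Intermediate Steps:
z = 9212 (z = -6327 + 15539 = 9212)
(z + 41147)/(C(152) - 24951) = (9212 + 41147)/(141 - 24951) = 50359/(-24810) = 50359*(-1/24810) = -50359/24810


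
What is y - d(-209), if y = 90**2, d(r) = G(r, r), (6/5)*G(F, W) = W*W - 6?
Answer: -169775/6 ≈ -28296.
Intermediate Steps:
G(F, W) = -5 + 5*W**2/6 (G(F, W) = 5*(W*W - 6)/6 = 5*(W**2 - 6)/6 = 5*(-6 + W**2)/6 = -5 + 5*W**2/6)
d(r) = -5 + 5*r**2/6
y = 8100
y - d(-209) = 8100 - (-5 + (5/6)*(-209)**2) = 8100 - (-5 + (5/6)*43681) = 8100 - (-5 + 218405/6) = 8100 - 1*218375/6 = 8100 - 218375/6 = -169775/6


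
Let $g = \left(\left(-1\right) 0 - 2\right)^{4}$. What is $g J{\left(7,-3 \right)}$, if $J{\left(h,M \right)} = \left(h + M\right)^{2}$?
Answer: $256$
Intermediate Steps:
$J{\left(h,M \right)} = \left(M + h\right)^{2}$
$g = 16$ ($g = \left(0 - 2\right)^{4} = \left(-2\right)^{4} = 16$)
$g J{\left(7,-3 \right)} = 16 \left(-3 + 7\right)^{2} = 16 \cdot 4^{2} = 16 \cdot 16 = 256$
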